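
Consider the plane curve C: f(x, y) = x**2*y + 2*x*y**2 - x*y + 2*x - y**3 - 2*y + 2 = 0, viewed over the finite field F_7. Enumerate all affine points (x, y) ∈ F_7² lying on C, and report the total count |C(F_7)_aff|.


Affine F_7-points: {(0, 4), (0, 5), (1, 2), (2, 2), (3, 4), (6, 0), (6, 5)}; count = 7.

For each of the 49 pairs (x, y) ∈ F_7², evaluate f(x, y) mod 7. Record the zeros.
  x = 0: [0↦2, 1↦6, 2↦4, 3↦4, 4↦0, 5↦0, 6↦5]  zeros at y ∈ {4, 5}
  x = 1: [0↦4, 1↦3, 2↦0, 3↦3, 4↦6, 5↦3, 6↦2]  zeros at y ∈ {2}
  x = 2: [0↦6, 1↦2, 2↦0, 3↦1, 4↦6, 5↦2, 6↦4]  zeros at y ∈ {2}
  x = 3: [0↦1, 1↦3, 2↦4, 3↦5, 4↦0, 5↦4, 6↦4]  zeros at y ∈ {4}
  x = 4: [0↦3, 1↦6, 2↦5, 3↦1, 4↦2, 5↦2, 6↦2]  zeros at y ∈ ∅
  x = 5: [0↦5, 1↦4, 2↦3, 3↦3, 4↦5, 5↦3, 6↦5]  zeros at y ∈ ∅
  x = 6: [0↦0, 1↦4, 2↦5, 3↦4, 4↦2, 5↦0, 6↦6]  zeros at y ∈ {0, 5}
Collecting zeros: affine points = {(0, 4), (0, 5), (1, 2), (2, 2), (3, 4), (6, 0), (6, 5)}.
Total count |C(F_7)_aff| = 7.


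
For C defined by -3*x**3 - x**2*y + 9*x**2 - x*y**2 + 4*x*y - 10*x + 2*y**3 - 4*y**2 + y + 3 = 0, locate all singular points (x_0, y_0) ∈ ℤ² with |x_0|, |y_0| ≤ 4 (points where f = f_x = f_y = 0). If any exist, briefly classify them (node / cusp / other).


Singular points: {(1, 1)}; classification: node.

Compute partial derivatives:
  f_x = -9*x**2 - 2*x*y + 18*x - y**2 + 4*y - 10.
  f_y = -x**2 - 2*x*y + 4*x + 6*y**2 - 8*y + 1.
Scan x_0 ∈ {−4, ..., 4}. For each x_0, f_y(x_0, y) is a polynomial in y; find its integer roots y ∈ {−4, ..., 4}, then test f_x and f at those candidates.
  x = -4: f_y(-4, y) = 6*y**2 - 31; no integer root y with |y| ≤ 4.
  x = -3: f_y(-3, y) = 6*y**2 - 2*y - 20; vanishes at y ∈ {2}. (-3, 2): f_x = -129 ≠ 0.
  x = -2: f_y(-2, y) = 6*y**2 - 4*y - 11; no integer root y with |y| ≤ 4.
  x = -1: f_y(-1, y) = 6*y**2 - 6*y - 4; no integer root y with |y| ≤ 4.
  x = 0: f_y(0, y) = 6*y**2 - 8*y + 1; no integer root y with |y| ≤ 4.
  x = 1: f_y(1, y) = 6*y**2 - 10*y + 4; vanishes at y ∈ {1}. (1, 1): f_x = 0, f = 0 — SINGULAR.
  x = 2: f_y(2, y) = 6*y**2 - 12*y + 5; no integer root y with |y| ≤ 4.
  x = 3: f_y(3, y) = 6*y**2 - 14*y + 4; vanishes at y ∈ {2}. (3, 2): f_x = -45 ≠ 0.
  x = 4: f_y(4, y) = 6*y**2 - 16*y + 1; no integer root y with |y| ≤ 4.
Only singular point on the grid: (1, 1).
Classify: substitute x = 1 + u, y = 1 + v and expand: f = -3*u**3 - u**2*v - u**2 - u*v**2 + 2*v**3 + v**2.
No constant or linear terms (consistent with a singular point). Quadratic part: -u**2 + v**2. Cubic part: -3*u**3 - u**2*v - u*v**2 + 2*v**3.
The quadratic part v**2 - u**2 = (v − u)(v + u) splits into two distinct linear factors, so there are two distinct tangent lines y − 1 = ±(x − 1) — this is a node (ordinary double point).
Classification: node.


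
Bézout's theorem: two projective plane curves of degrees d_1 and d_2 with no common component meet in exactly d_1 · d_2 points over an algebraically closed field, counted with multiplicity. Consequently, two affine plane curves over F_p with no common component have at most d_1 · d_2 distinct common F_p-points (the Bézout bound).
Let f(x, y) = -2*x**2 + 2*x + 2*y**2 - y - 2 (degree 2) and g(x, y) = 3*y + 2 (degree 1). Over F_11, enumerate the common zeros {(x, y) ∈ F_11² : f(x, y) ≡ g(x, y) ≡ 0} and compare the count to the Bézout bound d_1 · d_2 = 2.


Common zeros: {(4, 3), (8, 3)}; count = 2; Bézout bound = 2.

deg(f) = 2, deg(g) = 1, so Bézout bound = 2.
Scan x ∈ F_11. For each x, list the y ∈ F_11 with f(x, y) ≡ 0 and those with g(x, y) ≡ 0 (mod 11); the common zeros in that column are the intersection.
  x = 0: f ≡ 0 at y ∈ ∅; g ≡ 0 at y ∈ {3}; common: ∅.
  x = 1: f ≡ 0 at y ∈ ∅; g ≡ 0 at y ∈ {3}; common: ∅.
  x = 2: f ≡ 0 at y ∈ {2, 4}; g ≡ 0 at y ∈ {3}; common: ∅.
  x = 3: f ≡ 0 at y ∈ {7, 10}; g ≡ 0 at y ∈ {3}; common: ∅.
  x = 4: f ≡ 0 at y ∈ {3}; g ≡ 0 at y ∈ {3}; common: {3}.
  x = 5: f ≡ 0 at y ∈ ∅; g ≡ 0 at y ∈ {3}; common: ∅.
  x = 6: f ≡ 0 at y ∈ ∅; g ≡ 0 at y ∈ {3}; common: ∅.
  x = 7: f ≡ 0 at y ∈ ∅; g ≡ 0 at y ∈ {3}; common: ∅.
  x = 8: f ≡ 0 at y ∈ {3}; g ≡ 0 at y ∈ {3}; common: {3}.
  x = 9: f ≡ 0 at y ∈ {7, 10}; g ≡ 0 at y ∈ {3}; common: ∅.
  x = 10: f ≡ 0 at y ∈ {2, 4}; g ≡ 0 at y ∈ {3}; common: ∅.
Collecting: common zeros = {(4, 3), (8, 3)}, so the count is 2.
Comparison with the Bézout bound: 2 ≤ 2 = deg(f)·deg(g), as expected for curves with no common component (the bound is attained).


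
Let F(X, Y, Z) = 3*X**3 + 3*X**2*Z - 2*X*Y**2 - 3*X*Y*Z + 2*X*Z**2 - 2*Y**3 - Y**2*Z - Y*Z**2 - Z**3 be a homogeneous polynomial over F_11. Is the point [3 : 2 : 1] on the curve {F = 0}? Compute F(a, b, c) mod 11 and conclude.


F(3,2,1) ≡ 5 (mod 11); P is NOT on the curve.

Evaluate F(3, 2, 1) term-by-term (mod 11).
  3*X**3 ↦ 3·27·1·1 = 81
  3*X**2*Z ↦ 3·9·1·1 = 27
  -2*X*Y**2 ↦ -2·3·4·1 = -24
  -3*X*Y*Z ↦ -3·3·2·1 = -18
  2*X*Z**2 ↦ 2·3·1·1 = 6
  -2*Y**3 ↦ -2·1·8·1 = -16
  -Y**2*Z ↦ -1·1·4·1 = -4
  -Y*Z**2 ↦ -1·1·2·1 = -2
  -Z**3 ↦ -1·1·1·1 = -1
Sum: F(3, 2, 1) = (81) + (27) + (-24) + (-18) + (6) + (-16) + (-4) + (-2) + (-1) = 49.
Reducing mod 11: 49 ≡ 5 (mod 11).
Since F(a, b, c) ≡ 5 ≠ 0 (mod 11), P does NOT lie on the curve.


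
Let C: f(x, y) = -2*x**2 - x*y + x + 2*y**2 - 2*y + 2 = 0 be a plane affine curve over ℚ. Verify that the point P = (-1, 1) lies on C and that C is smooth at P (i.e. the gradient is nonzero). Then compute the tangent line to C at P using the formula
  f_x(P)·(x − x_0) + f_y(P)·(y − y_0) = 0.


Tangent line at P: 4*x + 3*y + 1 = 0.

Step 1: f(-1, 1) = 0, so P lies on C.
Step 2: partial derivatives
  f_x(x, y) = -4*x - y + 1, f_y(x, y) = -x + 4*y - 2.
  f_x(P) = 4, f_y(P) = 3 (gradient nonzero, so P is smooth).
Step 3: tangent line at P: 4·(x − -1) + 3·(y − 1) = 0.
Expanding: 4*x + 3*y + 1 = 0.


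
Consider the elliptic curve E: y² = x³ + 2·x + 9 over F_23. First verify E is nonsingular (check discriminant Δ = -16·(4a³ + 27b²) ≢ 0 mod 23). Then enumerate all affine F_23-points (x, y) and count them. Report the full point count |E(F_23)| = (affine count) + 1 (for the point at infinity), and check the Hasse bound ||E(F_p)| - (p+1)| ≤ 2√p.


Affine points = {(0, 3), (0, 20), (1, 9), (1, 14), (4, 9), (4, 14), (5, 11), (5, 12), (8, 10), (8, 13), (12, 6), (12, 17), (13, 1), (13, 22), (18, 9), (18, 14), (19, 11), (19, 12), (22, 11), (22, 12)}; affine count = 20; |E(F_23)| = 21.

Discriminant check: Δ ∝ 4a³ + 27b² = 4·2³ + 27·9² = 4·8 + 27·81 ≡ 11 (mod 23). Nonzero ⇒ E is nonsingular.
For each x ∈ F_23, compute rhs = x³ + 2·x + 9 mod 23, then count y ∈ F_23 with y² ≡ rhs.
  x = 0: rhs = 9, matching y values: 3, 20 (2 points).
  x = 1: rhs = 12, matching y values: 9, 14 (2 points).
  x = 2: rhs = 21, matching y values: none (0 points).
  x = 3: rhs = 19, matching y values: none (0 points).
  x = 4: rhs = 12, matching y values: 9, 14 (2 points).
  x = 5: rhs = 6, matching y values: 11, 12 (2 points).
  x = 6: rhs = 7, matching y values: none (0 points).
  x = 7: rhs = 21, matching y values: none (0 points).
  x = 8: rhs = 8, matching y values: 10, 13 (2 points).
  x = 9: rhs = 20, matching y values: none (0 points).
  x = 10: rhs = 17, matching y values: none (0 points).
  x = 11: rhs = 5, matching y values: none (0 points).
  x = 12: rhs = 13, matching y values: 6, 17 (2 points).
  x = 13: rhs = 1, matching y values: 1, 22 (2 points).
  x = 14: rhs = 21, matching y values: none (0 points).
  x = 15: rhs = 10, matching y values: none (0 points).
  x = 16: rhs = 20, matching y values: none (0 points).
  x = 17: rhs = 11, matching y values: none (0 points).
  x = 18: rhs = 12, matching y values: 9, 14 (2 points).
  x = 19: rhs = 6, matching y values: 11, 12 (2 points).
  x = 20: rhs = 22, matching y values: none (0 points).
  x = 21: rhs = 20, matching y values: none (0 points).
  x = 22: rhs = 6, matching y values: 11, 12 (2 points).
Total affine count: 20.
Full point count |E(F_23)| = 20 + 1 = 21.
Hasse bound: |21 − (23+1)| = |-3| = 3 ≤ 2√23 ≈ 9.5917 ✓.


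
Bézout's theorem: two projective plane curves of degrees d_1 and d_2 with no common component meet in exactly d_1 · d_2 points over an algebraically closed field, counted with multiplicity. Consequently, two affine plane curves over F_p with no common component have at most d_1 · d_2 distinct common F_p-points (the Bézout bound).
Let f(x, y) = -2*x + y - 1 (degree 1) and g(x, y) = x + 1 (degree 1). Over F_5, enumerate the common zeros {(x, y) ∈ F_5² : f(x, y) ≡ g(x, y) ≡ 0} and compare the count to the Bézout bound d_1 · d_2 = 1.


Common zeros: {(4, 4)}; count = 1; Bézout bound = 1.

deg(f) = 1, deg(g) = 1, so Bézout bound = 1.
Scan x ∈ F_5. For each x, list the y ∈ F_5 with f(x, y) ≡ 0 and those with g(x, y) ≡ 0 (mod 5); the common zeros in that column are the intersection.
  x = 0: f ≡ 0 at y ∈ {1}; g ≡ 0 at y ∈ ∅; common: ∅.
  x = 1: f ≡ 0 at y ∈ {3}; g ≡ 0 at y ∈ ∅; common: ∅.
  x = 2: f ≡ 0 at y ∈ {0}; g ≡ 0 at y ∈ ∅; common: ∅.
  x = 3: f ≡ 0 at y ∈ {2}; g ≡ 0 at y ∈ ∅; common: ∅.
  x = 4: f ≡ 0 at y ∈ {4}; g ≡ 0 at y ∈ {0, 1, 2, 3, 4}; common: {4}.
Collecting: common zeros = {(4, 4)}, so the count is 1.
Comparison with the Bézout bound: 1 ≤ 1 = deg(f)·deg(g), as expected for curves with no common component (the bound is attained).


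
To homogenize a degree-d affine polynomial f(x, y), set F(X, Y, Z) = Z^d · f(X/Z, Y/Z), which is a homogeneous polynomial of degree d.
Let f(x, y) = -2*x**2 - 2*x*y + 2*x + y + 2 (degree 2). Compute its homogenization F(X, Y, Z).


F(X, Y, Z) = -2*X**2 - 2*X*Y + 2*X*Z + Y*Z + 2*Z**2

deg(f) = 2.
Substitute x = X/Z, y = Y/Z into f, then multiply by Z^2.
  monomial -2·x^2·y^0 ↦ -2·X^2·Y^0·Z^0.
  monomial -2·x^1·y^1 ↦ -2·X^1·Y^1·Z^0.
  monomial 2·x^1·y^0 ↦ 2·X^1·Y^0·Z^1.
  monomial 1·x^0·y^1 ↦ 1·X^0·Y^1·Z^1.
  monomial 2·x^0·y^0 ↦ 2·X^0·Y^0·Z^2.
Collecting: F(X, Y, Z) = -2*X**2 - 2*X*Y + 2*X*Z + Y*Z + 2*Z**2.


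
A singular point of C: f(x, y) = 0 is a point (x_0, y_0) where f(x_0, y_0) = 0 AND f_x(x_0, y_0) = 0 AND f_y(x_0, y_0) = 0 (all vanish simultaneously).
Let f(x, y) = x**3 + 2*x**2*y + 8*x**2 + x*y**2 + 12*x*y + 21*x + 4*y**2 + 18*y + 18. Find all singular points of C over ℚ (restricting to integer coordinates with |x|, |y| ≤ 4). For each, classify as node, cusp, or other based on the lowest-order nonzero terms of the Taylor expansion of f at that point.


Singular points: {(-3, 0)}; classification: node.

Compute partial derivatives:
  f_x = 3*x**2 + 4*x*y + 16*x + y**2 + 12*y + 21.
  f_y = 2*x**2 + 2*x*y + 12*x + 8*y + 18.
Scan x_0 ∈ {−4, ..., 4}. For each x_0, f_y(x_0, y) is a polynomial in y; find its integer roots y ∈ {−4, ..., 4}, then test f_x and f at those candidates.
  x = -4: f_y(-4, y) = 2; no integer root y with |y| ≤ 4.
  x = -3: f_y(-3, y) = 2*y; vanishes at y ∈ {0}. (-3, 0): f_x = 0, f = 0 — SINGULAR.
  x = -2: f_y(-2, y) = 4*y + 2; no integer root y with |y| ≤ 4.
  x = -1: f_y(-1, y) = 6*y + 8; no integer root y with |y| ≤ 4.
  x = 0: f_y(0, y) = 8*y + 18; no integer root y with |y| ≤ 4.
  x = 1: f_y(1, y) = 10*y + 32; no integer root y with |y| ≤ 4.
  x = 2: f_y(2, y) = 12*y + 50; no integer root y with |y| ≤ 4.
  x = 3: f_y(3, y) = 14*y + 72; no integer root y with |y| ≤ 4.
  x = 4: f_y(4, y) = 16*y + 98; no integer root y with |y| ≤ 4.
Only singular point on the grid: (-3, 0).
Classify: substitute x = -3 + u, y = 0 + v and expand: f = u**3 + 2*u**2*v - u**2 + u*v**2 + v**2.
No constant or linear terms (consistent with a singular point). Quadratic part: -u**2 + v**2. Cubic part: u**3 + 2*u**2*v + u*v**2.
The quadratic part v**2 - u**2 = (v − u)(v + u) splits into two distinct linear factors, so there are two distinct tangent lines y − 0 = ±(x − -3) — this is a node (ordinary double point).
Classification: node.


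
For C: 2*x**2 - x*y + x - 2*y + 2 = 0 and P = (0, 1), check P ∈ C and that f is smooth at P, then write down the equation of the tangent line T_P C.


Tangent line at P: 2 - 2*y = 0.

Step 1: f(0, 1) = 0, so P lies on C.
Step 2: partial derivatives
  f_x(x, y) = 4*x - y + 1, f_y(x, y) = -x - 2.
  f_x(P) = 0, f_y(P) = -2 (gradient nonzero, so P is smooth).
Step 3: tangent line at P: 0·(x − 0) + -2·(y − 1) = 0.
Expanding: 2 - 2*y = 0.


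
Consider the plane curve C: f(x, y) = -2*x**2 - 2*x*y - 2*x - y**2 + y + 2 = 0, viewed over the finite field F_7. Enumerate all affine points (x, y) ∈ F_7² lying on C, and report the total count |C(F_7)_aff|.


Affine F_7-points: {(0, 2), (0, 6), (1, 3), (2, 1), (2, 3), (3, 1), (4, 2), (4, 5)}; count = 8.

For each of the 49 pairs (x, y) ∈ F_7², evaluate f(x, y) mod 7. Record the zeros.
  x = 0: [0↦2, 1↦2, 2↦0, 3↦3, 4↦4, 5↦3, 6↦0]  zeros at y ∈ {2, 6}
  x = 1: [0↦5, 1↦3, 2↦6, 3↦0, 4↦6, 5↦3, 6↦5]  zeros at y ∈ {3}
  x = 2: [0↦4, 1↦0, 2↦1, 3↦0, 4↦4, 5↦6, 6↦6]  zeros at y ∈ {1, 3}
  x = 3: [0↦6, 1↦0, 2↦6, 3↦3, 4↦5, 5↦5, 6↦3]  zeros at y ∈ {1}
  x = 4: [0↦4, 1↦3, 2↦0, 3↦2, 4↦2, 5↦0, 6↦3]  zeros at y ∈ {2, 5}
  x = 5: [0↦5, 1↦2, 2↦4, 3↦4, 4↦2, 5↦5, 6↦6]  zeros at y ∈ ∅
  x = 6: [0↦2, 1↦4, 2↦4, 3↦2, 4↦5, 5↦6, 6↦5]  zeros at y ∈ ∅
Collecting zeros: affine points = {(0, 2), (0, 6), (1, 3), (2, 1), (2, 3), (3, 1), (4, 2), (4, 5)}.
Total count |C(F_7)_aff| = 8.


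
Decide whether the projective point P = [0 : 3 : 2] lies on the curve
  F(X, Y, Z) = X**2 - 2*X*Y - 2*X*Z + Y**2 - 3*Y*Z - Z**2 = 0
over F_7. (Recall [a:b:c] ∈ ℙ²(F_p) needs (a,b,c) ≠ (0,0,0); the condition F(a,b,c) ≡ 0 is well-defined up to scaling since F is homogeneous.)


F(0,3,2) ≡ 1 (mod 7); P is NOT on the curve.

Evaluate F(0, 3, 2) term-by-term (mod 7).
  X**2 ↦ 1·0·1·1 = 0
  -2*X*Y ↦ -2·0·3·1 = 0
  -2*X*Z ↦ -2·0·1·2 = 0
  Y**2 ↦ 1·1·9·1 = 9
  -3*Y*Z ↦ -3·1·3·2 = -18
  -Z**2 ↦ -1·1·1·4 = -4
Sum: F(0, 3, 2) = (0) + (0) + (0) + (9) + (-18) + (-4) = -13.
Reducing mod 7: -13 ≡ 1 (mod 7).
Since F(a, b, c) ≡ 1 ≠ 0 (mod 7), P does NOT lie on the curve.


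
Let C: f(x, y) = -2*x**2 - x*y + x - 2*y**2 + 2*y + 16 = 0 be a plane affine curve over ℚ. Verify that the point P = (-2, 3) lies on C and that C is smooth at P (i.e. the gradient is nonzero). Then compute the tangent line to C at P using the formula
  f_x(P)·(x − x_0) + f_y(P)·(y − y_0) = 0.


Tangent line at P: 6*x - 8*y + 36 = 0.

Step 1: f(-2, 3) = 0, so P lies on C.
Step 2: partial derivatives
  f_x(x, y) = -4*x - y + 1, f_y(x, y) = -x - 4*y + 2.
  f_x(P) = 6, f_y(P) = -8 (gradient nonzero, so P is smooth).
Step 3: tangent line at P: 6·(x − -2) + -8·(y − 3) = 0.
Expanding: 6*x - 8*y + 36 = 0.


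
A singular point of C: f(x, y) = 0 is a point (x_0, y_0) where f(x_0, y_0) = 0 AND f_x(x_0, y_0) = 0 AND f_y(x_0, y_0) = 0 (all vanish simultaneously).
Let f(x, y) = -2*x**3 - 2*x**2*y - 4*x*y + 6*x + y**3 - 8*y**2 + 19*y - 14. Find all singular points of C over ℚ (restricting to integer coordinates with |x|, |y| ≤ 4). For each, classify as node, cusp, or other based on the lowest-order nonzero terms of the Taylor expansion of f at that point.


Singular points: {(-1, 3)}; classification: cusp.

Compute partial derivatives:
  f_x = -6*x**2 - 4*x*y - 4*y + 6.
  f_y = -2*x**2 - 4*x + 3*y**2 - 16*y + 19.
Scan x_0 ∈ {−4, ..., 4}. For each x_0, f_y(x_0, y) is a polynomial in y; find its integer roots y ∈ {−4, ..., 4}, then test f_x and f at those candidates.
  x = -4: f_y(-4, y) = 3*y**2 - 16*y + 3; no integer root y with |y| ≤ 4.
  x = -3: f_y(-3, y) = 3*y**2 - 16*y + 13; vanishes at y ∈ {1}. (-3, 1): f_x = -40 ≠ 0.
  x = -2: f_y(-2, y) = 3*y**2 - 16*y + 19; no integer root y with |y| ≤ 4.
  x = -1: f_y(-1, y) = 3*y**2 - 16*y + 21; vanishes at y ∈ {3}. (-1, 3): f_x = 0, f = 0 — SINGULAR.
  x = 0: f_y(0, y) = 3*y**2 - 16*y + 19; no integer root y with |y| ≤ 4.
  x = 1: f_y(1, y) = 3*y**2 - 16*y + 13; vanishes at y ∈ {1}. (1, 1): f_x = -8 ≠ 0.
  x = 2: f_y(2, y) = 3*y**2 - 16*y + 3; no integer root y with |y| ≤ 4.
  x = 3: f_y(3, y) = 3*y**2 - 16*y - 11; no integer root y with |y| ≤ 4.
  x = 4: f_y(4, y) = 3*y**2 - 16*y - 29; no integer root y with |y| ≤ 4.
Only singular point on the grid: (-1, 3).
Classify: substitute x = -1 + u, y = 3 + v and expand: f = -2*u**3 - 2*u**2*v + v**3 + v**2.
No constant or linear terms (consistent with a singular point). Quadratic part: v**2. Cubic part: -2*u**3 - 2*u**2*v + v**3.
The quadratic part v**2 is a perfect square, so there is a single (double) tangent line v = 0, i.e. y = 3. Restricting the cubic part to that line (v = 0) leaves -2*u**3 ≠ 0, so f is not divisible by v and the branch is v² ≈ 2*u**3 to lowest order — this is a cusp.
Classification: cusp.


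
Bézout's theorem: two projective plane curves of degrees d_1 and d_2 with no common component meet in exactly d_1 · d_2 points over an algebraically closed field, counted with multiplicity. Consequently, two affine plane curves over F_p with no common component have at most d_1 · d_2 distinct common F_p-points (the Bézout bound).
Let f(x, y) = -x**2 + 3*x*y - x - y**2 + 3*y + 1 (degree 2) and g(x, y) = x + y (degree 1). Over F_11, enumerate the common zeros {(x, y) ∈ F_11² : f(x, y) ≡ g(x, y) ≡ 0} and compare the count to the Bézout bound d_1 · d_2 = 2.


Common zeros: {(9, 2), (10, 1)}; count = 2; Bézout bound = 2.

deg(f) = 2, deg(g) = 1, so Bézout bound = 2.
Scan x ∈ F_11. For each x, list the y ∈ F_11 with f(x, y) ≡ 0 and those with g(x, y) ≡ 0 (mod 11); the common zeros in that column are the intersection.
  x = 0: f ≡ 0 at y ∈ ∅; g ≡ 0 at y ∈ {0}; common: ∅.
  x = 1: f ≡ 0 at y ∈ ∅; g ≡ 0 at y ∈ {10}; common: ∅.
  x = 2: f ≡ 0 at y ∈ ∅; g ≡ 0 at y ∈ {9}; common: ∅.
  x = 3: f ≡ 0 at y ∈ {0, 1}; g ≡ 0 at y ∈ {8}; common: ∅.
  x = 4: f ≡ 0 at y ∈ ∅; g ≡ 0 at y ∈ {7}; common: ∅.
  x = 5: f ≡ 0 at y ∈ ∅; g ≡ 0 at y ∈ {6}; common: ∅.
  x = 6: f ≡ 0 at y ∈ ∅; g ≡ 0 at y ∈ {5}; common: ∅.
  x = 7: f ≡ 0 at y ∈ {0, 2}; g ≡ 0 at y ∈ {4}; common: ∅.
  x = 8: f ≡ 0 at y ∈ {6, 10}; g ≡ 0 at y ∈ {3}; common: ∅.
  x = 9: f ≡ 0 at y ∈ {2, 6}; g ≡ 0 at y ∈ {2}; common: {2}.
  x = 10: f ≡ 0 at y ∈ {1, 10}; g ≡ 0 at y ∈ {1}; common: {1}.
Collecting: common zeros = {(9, 2), (10, 1)}, so the count is 2.
Comparison with the Bézout bound: 2 ≤ 2 = deg(f)·deg(g), as expected for curves with no common component (the bound is attained).


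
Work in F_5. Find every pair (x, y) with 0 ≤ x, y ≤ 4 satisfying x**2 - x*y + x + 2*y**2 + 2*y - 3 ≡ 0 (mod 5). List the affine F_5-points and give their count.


Affine F_5-points: {(1, 3), (1, 4), (2, 1), (2, 4), (3, 1), (3, 2)}; count = 6.

For each of the 25 pairs (x, y) ∈ F_5², evaluate f(x, y) mod 5. Record the zeros.
  x = 0: [0↦2, 1↦1, 2↦4, 3↦1, 4↦2]  zeros at y ∈ ∅
  x = 1: [0↦4, 1↦2, 2↦4, 3↦0, 4↦0]  zeros at y ∈ {3, 4}
  x = 2: [0↦3, 1↦0, 2↦1, 3↦1, 4↦0]  zeros at y ∈ {1, 4}
  x = 3: [0↦4, 1↦0, 2↦0, 3↦4, 4↦2]  zeros at y ∈ {1, 2}
  x = 4: [0↦2, 1↦2, 2↦1, 3↦4, 4↦1]  zeros at y ∈ ∅
Collecting zeros: affine points = {(1, 3), (1, 4), (2, 1), (2, 4), (3, 1), (3, 2)}.
Total count |C(F_5)_aff| = 6.


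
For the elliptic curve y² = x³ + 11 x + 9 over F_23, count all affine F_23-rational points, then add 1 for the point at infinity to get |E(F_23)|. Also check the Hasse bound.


Affine points = {(0, 3), (0, 20), (2, 4), (2, 19), (3, 0), (4, 5), (4, 18), (9, 3), (9, 20), (11, 9), (11, 14), (12, 11), (12, 12), (13, 7), (13, 16), (14, 3), (14, 20), (16, 7), (16, 16), (17, 7), (17, 16), (18, 6), (18, 17), (19, 4), (19, 19), (20, 8), (20, 15), (21, 5), (21, 18)}; affine count = 29; |E(F_23)| = 30.

Discriminant check: Δ ∝ 4a³ + 27b² = 4·11³ + 27·9² = 4·1331 + 27·81 ≡ 13 (mod 23). Nonzero ⇒ E is nonsingular.
For each x ∈ F_23, compute rhs = x³ + 11·x + 9 mod 23, then count y ∈ F_23 with y² ≡ rhs.
  x = 0: rhs = 9, matching y values: 3, 20 (2 points).
  x = 1: rhs = 21, matching y values: none (0 points).
  x = 2: rhs = 16, matching y values: 4, 19 (2 points).
  x = 3: rhs = 0, matching y values: 0 (1 points).
  x = 4: rhs = 2, matching y values: 5, 18 (2 points).
  x = 5: rhs = 5, matching y values: none (0 points).
  x = 6: rhs = 15, matching y values: none (0 points).
  x = 7: rhs = 15, matching y values: none (0 points).
  x = 8: rhs = 11, matching y values: none (0 points).
  x = 9: rhs = 9, matching y values: 3, 20 (2 points).
  x = 10: rhs = 15, matching y values: none (0 points).
  x = 11: rhs = 12, matching y values: 9, 14 (2 points).
  x = 12: rhs = 6, matching y values: 11, 12 (2 points).
  x = 13: rhs = 3, matching y values: 7, 16 (2 points).
  x = 14: rhs = 9, matching y values: 3, 20 (2 points).
  x = 15: rhs = 7, matching y values: none (0 points).
  x = 16: rhs = 3, matching y values: 7, 16 (2 points).
  x = 17: rhs = 3, matching y values: 7, 16 (2 points).
  x = 18: rhs = 13, matching y values: 6, 17 (2 points).
  x = 19: rhs = 16, matching y values: 4, 19 (2 points).
  x = 20: rhs = 18, matching y values: 8, 15 (2 points).
  x = 21: rhs = 2, matching y values: 5, 18 (2 points).
  x = 22: rhs = 20, matching y values: none (0 points).
Total affine count: 29.
Full point count |E(F_23)| = 29 + 1 = 30.
Hasse bound: |30 − (23+1)| = |6| = 6 ≤ 2√23 ≈ 9.5917 ✓.


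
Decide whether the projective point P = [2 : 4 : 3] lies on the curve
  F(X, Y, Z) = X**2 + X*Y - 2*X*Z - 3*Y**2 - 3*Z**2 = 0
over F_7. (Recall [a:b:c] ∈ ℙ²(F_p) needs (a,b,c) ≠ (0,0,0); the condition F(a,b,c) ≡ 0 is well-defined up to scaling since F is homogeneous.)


F(2,4,3) ≡ 2 (mod 7); P is NOT on the curve.

Evaluate F(2, 4, 3) term-by-term (mod 7).
  X**2 ↦ 1·4·1·1 = 4
  X*Y ↦ 1·2·4·1 = 8
  -2*X*Z ↦ -2·2·1·3 = -12
  -3*Y**2 ↦ -3·1·16·1 = -48
  -3*Z**2 ↦ -3·1·1·9 = -27
Sum: F(2, 4, 3) = (4) + (8) + (-12) + (-48) + (-27) = -75.
Reducing mod 7: -75 ≡ 2 (mod 7).
Since F(a, b, c) ≡ 2 ≠ 0 (mod 7), P does NOT lie on the curve.


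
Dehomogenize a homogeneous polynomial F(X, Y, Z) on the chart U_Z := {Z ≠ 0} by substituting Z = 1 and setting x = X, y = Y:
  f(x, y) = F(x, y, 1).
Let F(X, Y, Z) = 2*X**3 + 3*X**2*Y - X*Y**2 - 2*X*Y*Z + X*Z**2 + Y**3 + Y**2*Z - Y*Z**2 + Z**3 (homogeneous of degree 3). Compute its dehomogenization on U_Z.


f(x, y) = 2*x**3 + 3*x**2*y - x*y**2 - 2*x*y + x + y**3 + y**2 - y + 1

On U_Z we set Z = 1. Each monomial c·X^i·Y^j·Z^k in F becomes c·x^i·y^j·1^k = c·x^i·y^j.
Substituting Z = 1: F(X, Y, 1) = 2*x**3 + 3*x**2*y - x*y**2 - 2*x*y + x + y**3 + y**2 - y + 1.
Note: deg(f) ≤ deg(F) = 3; strict inequality happens when F is divisible by Z (lost terms).


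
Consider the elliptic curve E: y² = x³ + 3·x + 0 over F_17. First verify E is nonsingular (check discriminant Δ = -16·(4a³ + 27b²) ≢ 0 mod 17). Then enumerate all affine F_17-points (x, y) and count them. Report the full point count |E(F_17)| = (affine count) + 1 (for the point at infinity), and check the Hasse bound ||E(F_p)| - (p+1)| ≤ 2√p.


Affine points = {(0, 0), (1, 2), (1, 15), (3, 6), (3, 11), (4, 5), (4, 12), (5, 2), (5, 15), (6, 8), (6, 9), (8, 3), (8, 14), (9, 5), (9, 12), (11, 2), (11, 15), (12, 8), (12, 9), (13, 3), (13, 14), (14, 7), (14, 10), (16, 8), (16, 9)}; affine count = 25; |E(F_17)| = 26.

Discriminant check: Δ ∝ 4a³ + 27b² = 4·3³ + 27·0² = 4·27 + 27·0 ≡ 6 (mod 17). Nonzero ⇒ E is nonsingular.
For each x ∈ F_17, compute rhs = x³ + 3·x + 0 mod 17, then count y ∈ F_17 with y² ≡ rhs.
  x = 0: rhs = 0, matching y values: 0 (1 points).
  x = 1: rhs = 4, matching y values: 2, 15 (2 points).
  x = 2: rhs = 14, matching y values: none (0 points).
  x = 3: rhs = 2, matching y values: 6, 11 (2 points).
  x = 4: rhs = 8, matching y values: 5, 12 (2 points).
  x = 5: rhs = 4, matching y values: 2, 15 (2 points).
  x = 6: rhs = 13, matching y values: 8, 9 (2 points).
  x = 7: rhs = 7, matching y values: none (0 points).
  x = 8: rhs = 9, matching y values: 3, 14 (2 points).
  x = 9: rhs = 8, matching y values: 5, 12 (2 points).
  x = 10: rhs = 10, matching y values: none (0 points).
  x = 11: rhs = 4, matching y values: 2, 15 (2 points).
  x = 12: rhs = 13, matching y values: 8, 9 (2 points).
  x = 13: rhs = 9, matching y values: 3, 14 (2 points).
  x = 14: rhs = 15, matching y values: 7, 10 (2 points).
  x = 15: rhs = 3, matching y values: none (0 points).
  x = 16: rhs = 13, matching y values: 8, 9 (2 points).
Total affine count: 25.
Full point count |E(F_17)| = 25 + 1 = 26.
Hasse bound: |26 − (17+1)| = |8| = 8 ≤ 2√17 ≈ 8.2462 ✓.


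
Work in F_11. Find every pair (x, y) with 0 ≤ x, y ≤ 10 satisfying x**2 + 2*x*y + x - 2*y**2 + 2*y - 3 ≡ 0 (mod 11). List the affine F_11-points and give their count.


Affine F_11-points: {(2, 6), (2, 8), (3, 7), (3, 8), (4, 7), (4, 9), (7, 2), (7, 6), (10, 2), (10, 9)}; count = 10.

For each of the 121 pairs (x, y) ∈ F_11², evaluate f(x, y) mod 11. Record the zeros.
  x = 0: [0↦8, 1↦8, 2↦4, 3↦7, 4↦6, 5↦1, 6↦3, 7↦1, 8↦6, 9↦7, 10↦4]  zeros at y ∈ ∅
  x = 1: [0↦10, 1↦1, 2↦10, 3↦4, 4↦5, 5↦2, 6↦6, 7↦6, 8↦2, 9↦5, 10↦4]  zeros at y ∈ ∅
  x = 2: [0↦3, 1↦7, 2↦7, 3↦3, 4↦6, 5↦5, 6↦0, 7↦2, 8↦0, 9↦5, 10↦6]  zeros at y ∈ {6, 8}
  x = 3: [0↦9, 1↦4, 2↦6, 3↦4, 4↦9, 5↦10, 6↦7, 7↦0, 8↦0, 9↦7, 10↦10]  zeros at y ∈ {7, 8}
  x = 4: [0↦6, 1↦3, 2↦7, 3↦7, 4↦3, 5↦6, 6↦5, 7↦0, 8↦2, 9↦0, 10↦5]  zeros at y ∈ {7, 9}
  x = 5: [0↦5, 1↦4, 2↦10, 3↦1, 4↦10, 5↦4, 6↦5, 7↦2, 8↦6, 9↦6, 10↦2]  zeros at y ∈ ∅
  x = 6: [0↦6, 1↦7, 2↦4, 3↦8, 4↦8, 5↦4, 6↦7, 7↦6, 8↦1, 9↦3, 10↦1]  zeros at y ∈ ∅
  x = 7: [0↦9, 1↦1, 2↦0, 3↦6, 4↦8, 5↦6, 6↦0, 7↦1, 8↦9, 9↦2, 10↦2]  zeros at y ∈ {2, 6}
  x = 8: [0↦3, 1↦8, 2↦9, 3↦6, 4↦10, 5↦10, 6↦6, 7↦9, 8↦8, 9↦3, 10↦5]  zeros at y ∈ ∅
  x = 9: [0↦10, 1↦6, 2↦9, 3↦8, 4↦3, 5↦5, 6↦3, 7↦8, 8↦9, 9↦6, 10↦10]  zeros at y ∈ ∅
  x = 10: [0↦8, 1↦6, 2↦0, 3↦1, 4↦9, 5↦2, 6↦2, 7↦9, 8↦1, 9↦0, 10↦6]  zeros at y ∈ {2, 9}
Collecting zeros: affine points = {(2, 6), (2, 8), (3, 7), (3, 8), (4, 7), (4, 9), (7, 2), (7, 6), (10, 2), (10, 9)}.
Total count |C(F_11)_aff| = 10.


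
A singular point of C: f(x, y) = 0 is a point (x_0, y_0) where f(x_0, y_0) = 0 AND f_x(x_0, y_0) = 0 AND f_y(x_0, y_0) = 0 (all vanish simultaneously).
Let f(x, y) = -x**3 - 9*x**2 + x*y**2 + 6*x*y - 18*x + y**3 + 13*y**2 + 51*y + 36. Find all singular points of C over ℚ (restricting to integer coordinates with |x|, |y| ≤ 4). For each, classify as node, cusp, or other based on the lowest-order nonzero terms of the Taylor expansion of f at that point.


Singular points: {(-3, -3)}; classification: cusp.

Compute partial derivatives:
  f_x = -3*x**2 - 18*x + y**2 + 6*y - 18.
  f_y = 2*x*y + 6*x + 3*y**2 + 26*y + 51.
Scan x_0 ∈ {−4, ..., 4}. For each x_0, f_y(x_0, y) is a polynomial in y; find its integer roots y ∈ {−4, ..., 4}, then test f_x and f at those candidates.
  x = -4: f_y(-4, y) = 3*y**2 + 18*y + 27; vanishes at y ∈ {-3}. (-4, -3): f_x = -3 ≠ 0.
  x = -3: f_y(-3, y) = 3*y**2 + 20*y + 33; vanishes at y ∈ {-3}. (-3, -3): f_x = 0, f = 0 — SINGULAR.
  x = -2: f_y(-2, y) = 3*y**2 + 22*y + 39; vanishes at y ∈ {-3}. (-2, -3): f_x = -3 ≠ 0.
  x = -1: f_y(-1, y) = 3*y**2 + 24*y + 45; vanishes at y ∈ {-3}. (-1, -3): f_x = -12 ≠ 0.
  x = 0: f_y(0, y) = 3*y**2 + 26*y + 51; vanishes at y ∈ {-3}. (0, -3): f_x = -27 ≠ 0.
  x = 1: f_y(1, y) = 3*y**2 + 28*y + 57; vanishes at y ∈ {-3}. (1, -3): f_x = -48 ≠ 0.
  x = 2: f_y(2, y) = 3*y**2 + 30*y + 63; vanishes at y ∈ {-3}. (2, -3): f_x = -75 ≠ 0.
  x = 3: f_y(3, y) = 3*y**2 + 32*y + 69; vanishes at y ∈ {-3}. (3, -3): f_x = -108 ≠ 0.
  x = 4: f_y(4, y) = 3*y**2 + 34*y + 75; vanishes at y ∈ {-3}. (4, -3): f_x = -147 ≠ 0.
Only singular point on the grid: (-3, -3).
Classify: substitute x = -3 + u, y = -3 + v and expand: f = -u**3 + u*v**2 + v**3 + v**2.
No constant or linear terms (consistent with a singular point). Quadratic part: v**2. Cubic part: -u**3 + u*v**2 + v**3.
The quadratic part v**2 is a perfect square, so there is a single (double) tangent line v = 0, i.e. y = -3. Restricting the cubic part to that line (v = 0) leaves -u**3 ≠ 0, so f is not divisible by v and the branch is v² ≈ u**3 to lowest order — this is a cusp.
Classification: cusp.


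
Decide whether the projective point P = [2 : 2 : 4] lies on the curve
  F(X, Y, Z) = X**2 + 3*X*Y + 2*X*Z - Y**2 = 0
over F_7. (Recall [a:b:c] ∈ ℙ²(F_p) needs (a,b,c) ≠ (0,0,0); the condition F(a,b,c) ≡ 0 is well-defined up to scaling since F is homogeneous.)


F(2,2,4) ≡ 0 (mod 7); P is on the curve.

Evaluate F(2, 2, 4) term-by-term (mod 7).
  X**2 ↦ 1·4·1·1 = 4
  3*X*Y ↦ 3·2·2·1 = 12
  2*X*Z ↦ 2·2·1·4 = 16
  -Y**2 ↦ -1·1·4·1 = -4
Sum: F(2, 2, 4) = (4) + (12) + (16) + (-4) = 28.
Reducing mod 7: 28 ≡ 0 (mod 7).
Since F(a, b, c) ≡ 0 (mod 7), P lies on the curve.


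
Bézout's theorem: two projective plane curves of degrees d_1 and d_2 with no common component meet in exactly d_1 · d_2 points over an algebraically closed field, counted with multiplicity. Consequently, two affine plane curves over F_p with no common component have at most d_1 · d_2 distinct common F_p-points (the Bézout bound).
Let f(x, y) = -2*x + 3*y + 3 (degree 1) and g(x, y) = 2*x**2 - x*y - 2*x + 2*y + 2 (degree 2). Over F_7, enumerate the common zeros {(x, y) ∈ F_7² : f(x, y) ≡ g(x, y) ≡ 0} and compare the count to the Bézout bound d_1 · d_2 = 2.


Common zeros: {(0, 6), (5, 0)}; count = 2; Bézout bound = 2.

deg(f) = 1, deg(g) = 2, so Bézout bound = 2.
Scan x ∈ F_7. For each x, list the y ∈ F_7 with f(x, y) ≡ 0 and those with g(x, y) ≡ 0 (mod 7); the common zeros in that column are the intersection.
  x = 0: f ≡ 0 at y ∈ {6}; g ≡ 0 at y ∈ {6}; common: {6}.
  x = 1: f ≡ 0 at y ∈ {2}; g ≡ 0 at y ∈ {5}; common: ∅.
  x = 2: f ≡ 0 at y ∈ {5}; g ≡ 0 at y ∈ ∅; common: ∅.
  x = 3: f ≡ 0 at y ∈ {1}; g ≡ 0 at y ∈ {0}; common: ∅.
  x = 4: f ≡ 0 at y ∈ {4}; g ≡ 0 at y ∈ {6}; common: ∅.
  x = 5: f ≡ 0 at y ∈ {0}; g ≡ 0 at y ∈ {0}; common: {0}.
  x = 6: f ≡ 0 at y ∈ {3}; g ≡ 0 at y ∈ {5}; common: ∅.
Collecting: common zeros = {(0, 6), (5, 0)}, so the count is 2.
Comparison with the Bézout bound: 2 ≤ 2 = deg(f)·deg(g), as expected for curves with no common component (the bound is attained).


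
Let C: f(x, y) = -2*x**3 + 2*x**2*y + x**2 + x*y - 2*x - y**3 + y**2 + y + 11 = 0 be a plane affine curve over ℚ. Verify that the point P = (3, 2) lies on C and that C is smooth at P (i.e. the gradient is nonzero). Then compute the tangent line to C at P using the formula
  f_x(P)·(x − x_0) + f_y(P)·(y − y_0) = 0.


Tangent line at P: -24*x + 14*y + 44 = 0.

Step 1: f(3, 2) = 0, so P lies on C.
Step 2: partial derivatives
  f_x(x, y) = -6*x**2 + 4*x*y + 2*x + y - 2, f_y(x, y) = 2*x**2 + x - 3*y**2 + 2*y + 1.
  f_x(P) = -24, f_y(P) = 14 (gradient nonzero, so P is smooth).
Step 3: tangent line at P: -24·(x − 3) + 14·(y − 2) = 0.
Expanding: -24*x + 14*y + 44 = 0.


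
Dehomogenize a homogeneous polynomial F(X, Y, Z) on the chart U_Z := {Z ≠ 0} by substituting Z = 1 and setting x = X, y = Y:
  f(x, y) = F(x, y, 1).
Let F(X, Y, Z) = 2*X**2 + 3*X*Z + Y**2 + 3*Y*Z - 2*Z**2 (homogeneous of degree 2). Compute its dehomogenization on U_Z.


f(x, y) = 2*x**2 + 3*x + y**2 + 3*y - 2

On U_Z we set Z = 1. Each monomial c·X^i·Y^j·Z^k in F becomes c·x^i·y^j·1^k = c·x^i·y^j.
Substituting Z = 1: F(X, Y, 1) = 2*x**2 + 3*x + y**2 + 3*y - 2.
Note: deg(f) ≤ deg(F) = 2; strict inequality happens when F is divisible by Z (lost terms).


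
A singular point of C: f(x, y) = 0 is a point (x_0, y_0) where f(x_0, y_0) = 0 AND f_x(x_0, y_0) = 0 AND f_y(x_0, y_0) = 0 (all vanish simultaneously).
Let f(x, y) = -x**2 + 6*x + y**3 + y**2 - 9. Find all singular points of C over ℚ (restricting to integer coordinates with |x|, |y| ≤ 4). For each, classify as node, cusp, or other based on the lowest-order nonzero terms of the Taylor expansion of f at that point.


Singular points: {(3, 0)}; classification: node.

Compute partial derivatives:
  f_x = 6 - 2*x.
  f_y = 3*y**2 + 2*y.
Scan x_0 ∈ {−4, ..., 4}. For each x_0, f_y(x_0, y) is a polynomial in y; find its integer roots y ∈ {−4, ..., 4}, then test f_x and f at those candidates.
  x = -4: f_y(-4, y) = 3*y**2 + 2*y; vanishes at y ∈ {0}. (-4, 0): f_x = 14 ≠ 0.
  x = -3: f_y(-3, y) = 3*y**2 + 2*y; vanishes at y ∈ {0}. (-3, 0): f_x = 12 ≠ 0.
  x = -2: f_y(-2, y) = 3*y**2 + 2*y; vanishes at y ∈ {0}. (-2, 0): f_x = 10 ≠ 0.
  x = -1: f_y(-1, y) = 3*y**2 + 2*y; vanishes at y ∈ {0}. (-1, 0): f_x = 8 ≠ 0.
  x = 0: f_y(0, y) = 3*y**2 + 2*y; vanishes at y ∈ {0}. (0, 0): f_x = 6 ≠ 0.
  x = 1: f_y(1, y) = 3*y**2 + 2*y; vanishes at y ∈ {0}. (1, 0): f_x = 4 ≠ 0.
  x = 2: f_y(2, y) = 3*y**2 + 2*y; vanishes at y ∈ {0}. (2, 0): f_x = 2 ≠ 0.
  x = 3: f_y(3, y) = 3*y**2 + 2*y; vanishes at y ∈ {0}. (3, 0): f_x = 0, f = 0 — SINGULAR.
  x = 4: f_y(4, y) = 3*y**2 + 2*y; vanishes at y ∈ {0}. (4, 0): f_x = -2 ≠ 0.
Only singular point on the grid: (3, 0).
Classify: substitute x = 3 + u, y = 0 + v and expand: f = -u**2 + v**3 + v**2.
No constant or linear terms (consistent with a singular point). Quadratic part: -u**2 + v**2. Cubic part: v**3.
The quadratic part v**2 - u**2 = (v − u)(v + u) splits into two distinct linear factors, so there are two distinct tangent lines y − 0 = ±(x − 3) — this is a node (ordinary double point).
Classification: node.


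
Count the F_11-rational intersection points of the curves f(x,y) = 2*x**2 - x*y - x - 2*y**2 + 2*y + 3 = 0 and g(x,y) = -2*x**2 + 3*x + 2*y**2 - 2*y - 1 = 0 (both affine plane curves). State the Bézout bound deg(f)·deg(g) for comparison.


Common zeros: ∅; count = 0; Bézout bound = 4.

deg(f) = 2, deg(g) = 2, so Bézout bound = 4.
Scan x ∈ F_11. For each x, list the y ∈ F_11 with f(x, y) ≡ 0 and those with g(x, y) ≡ 0 (mod 11); the common zeros in that column are the intersection.
  x = 0: f ≡ 0 at y ∈ ∅; g ≡ 0 at y ∈ {3, 9}; common: ∅.
  x = 1: f ≡ 0 at y ∈ {3}; g ≡ 0 at y ∈ {0, 1}; common: ∅.
  x = 2: f ≡ 0 at y ∈ ∅; g ≡ 0 at y ∈ ∅; common: ∅.
  x = 3: f ≡ 0 at y ∈ ∅; g ≡ 0 at y ∈ ∅; common: ∅.
  x = 4: f ≡ 0 at y ∈ ∅; g ≡ 0 at y ∈ ∅; common: ∅.
  x = 5: f ≡ 0 at y ∈ ∅; g ≡ 0 at y ∈ ∅; common: ∅.
  x = 6: f ≡ 0 at y ∈ ∅; g ≡ 0 at y ∈ {0, 1}; common: ∅.
  x = 7: f ≡ 0 at y ∈ ∅; g ≡ 0 at y ∈ {3, 9}; common: ∅.
  x = 8: f ≡ 0 at y ∈ ∅; g ≡ 0 at y ∈ ∅; common: ∅.
  x = 9: f ≡ 0 at y ∈ ∅; g ≡ 0 at y ∈ {2, 10}; common: ∅.
  x = 10: f ≡ 0 at y ∈ ∅; g ≡ 0 at y ∈ ∅; common: ∅.
Collecting: common zeros = ∅, so the count is 0.
Comparison with the Bézout bound: 0 ≤ 4 = deg(f)·deg(g), as expected for curves with no common component (the affine F_11-count falls short of the bound because intersections may lie at infinity, over extension fields, or carry multiplicity).


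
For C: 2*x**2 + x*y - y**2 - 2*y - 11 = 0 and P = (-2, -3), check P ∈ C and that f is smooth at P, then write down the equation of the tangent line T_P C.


Tangent line at P: -11*x + 2*y - 16 = 0.

Step 1: f(-2, -3) = 0, so P lies on C.
Step 2: partial derivatives
  f_x(x, y) = 4*x + y, f_y(x, y) = x - 2*y - 2.
  f_x(P) = -11, f_y(P) = 2 (gradient nonzero, so P is smooth).
Step 3: tangent line at P: -11·(x − -2) + 2·(y − -3) = 0.
Expanding: -11*x + 2*y - 16 = 0.


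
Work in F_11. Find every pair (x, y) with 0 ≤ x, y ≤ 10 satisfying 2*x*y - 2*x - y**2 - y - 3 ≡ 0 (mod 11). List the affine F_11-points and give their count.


Affine F_11-points: {(0, 5), (1, 3), (1, 9), (2, 4), (2, 10), (3, 8), (4, 0), (4, 7), (10, 2), (10, 6)}; count = 10.

For each of the 121 pairs (x, y) ∈ F_11², evaluate f(x, y) mod 11. Record the zeros.
  x = 0: [0↦8, 1↦6, 2↦2, 3↦7, 4↦10, 5↦0, 6↦10, 7↦7, 8↦2, 9↦6, 10↦8]  zeros at y ∈ {5}
  x = 1: [0↦6, 1↦6, 2↦4, 3↦0, 4↦5, 5↦8, 6↦9, 7↦8, 8↦5, 9↦0, 10↦4]  zeros at y ∈ {3, 9}
  x = 2: [0↦4, 1↦6, 2↦6, 3↦4, 4↦0, 5↦5, 6↦8, 7↦9, 8↦8, 9↦5, 10↦0]  zeros at y ∈ {4, 10}
  x = 3: [0↦2, 1↦6, 2↦8, 3↦8, 4↦6, 5↦2, 6↦7, 7↦10, 8↦0, 9↦10, 10↦7]  zeros at y ∈ {8}
  x = 4: [0↦0, 1↦6, 2↦10, 3↦1, 4↦1, 5↦10, 6↦6, 7↦0, 8↦3, 9↦4, 10↦3]  zeros at y ∈ {0, 7}
  x = 5: [0↦9, 1↦6, 2↦1, 3↦5, 4↦7, 5↦7, 6↦5, 7↦1, 8↦6, 9↦9, 10↦10]  zeros at y ∈ ∅
  x = 6: [0↦7, 1↦6, 2↦3, 3↦9, 4↦2, 5↦4, 6↦4, 7↦2, 8↦9, 9↦3, 10↦6]  zeros at y ∈ ∅
  x = 7: [0↦5, 1↦6, 2↦5, 3↦2, 4↦8, 5↦1, 6↦3, 7↦3, 8↦1, 9↦8, 10↦2]  zeros at y ∈ ∅
  x = 8: [0↦3, 1↦6, 2↦7, 3↦6, 4↦3, 5↦9, 6↦2, 7↦4, 8↦4, 9↦2, 10↦9]  zeros at y ∈ ∅
  x = 9: [0↦1, 1↦6, 2↦9, 3↦10, 4↦9, 5↦6, 6↦1, 7↦5, 8↦7, 9↦7, 10↦5]  zeros at y ∈ ∅
  x = 10: [0↦10, 1↦6, 2↦0, 3↦3, 4↦4, 5↦3, 6↦0, 7↦6, 8↦10, 9↦1, 10↦1]  zeros at y ∈ {2, 6}
Collecting zeros: affine points = {(0, 5), (1, 3), (1, 9), (2, 4), (2, 10), (3, 8), (4, 0), (4, 7), (10, 2), (10, 6)}.
Total count |C(F_11)_aff| = 10.


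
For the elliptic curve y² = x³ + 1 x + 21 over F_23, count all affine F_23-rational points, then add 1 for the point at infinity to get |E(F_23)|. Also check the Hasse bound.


Affine points = {(1, 0), (2, 10), (2, 13), (5, 6), (5, 17), (6, 6), (6, 17), (7, 7), (7, 16), (8, 9), (8, 14), (9, 0), (11, 11), (11, 12), (12, 6), (12, 17), (13, 0), (16, 4), (16, 19), (17, 11), (17, 12), (18, 11), (18, 12)}; affine count = 23; |E(F_23)| = 24.

Discriminant check: Δ ∝ 4a³ + 27b² = 4·1³ + 27·21² = 4·1 + 27·441 ≡ 20 (mod 23). Nonzero ⇒ E is nonsingular.
For each x ∈ F_23, compute rhs = x³ + 1·x + 21 mod 23, then count y ∈ F_23 with y² ≡ rhs.
  x = 0: rhs = 21, matching y values: none (0 points).
  x = 1: rhs = 0, matching y values: 0 (1 points).
  x = 2: rhs = 8, matching y values: 10, 13 (2 points).
  x = 3: rhs = 5, matching y values: none (0 points).
  x = 4: rhs = 20, matching y values: none (0 points).
  x = 5: rhs = 13, matching y values: 6, 17 (2 points).
  x = 6: rhs = 13, matching y values: 6, 17 (2 points).
  x = 7: rhs = 3, matching y values: 7, 16 (2 points).
  x = 8: rhs = 12, matching y values: 9, 14 (2 points).
  x = 9: rhs = 0, matching y values: 0 (1 points).
  x = 10: rhs = 19, matching y values: none (0 points).
  x = 11: rhs = 6, matching y values: 11, 12 (2 points).
  x = 12: rhs = 13, matching y values: 6, 17 (2 points).
  x = 13: rhs = 0, matching y values: 0 (1 points).
  x = 14: rhs = 19, matching y values: none (0 points).
  x = 15: rhs = 7, matching y values: none (0 points).
  x = 16: rhs = 16, matching y values: 4, 19 (2 points).
  x = 17: rhs = 6, matching y values: 11, 12 (2 points).
  x = 18: rhs = 6, matching y values: 11, 12 (2 points).
  x = 19: rhs = 22, matching y values: none (0 points).
  x = 20: rhs = 14, matching y values: none (0 points).
  x = 21: rhs = 11, matching y values: none (0 points).
  x = 22: rhs = 19, matching y values: none (0 points).
Total affine count: 23.
Full point count |E(F_23)| = 23 + 1 = 24.
Hasse bound: |24 − (23+1)| = |0| = 0 ≤ 2√23 ≈ 9.5917 ✓.


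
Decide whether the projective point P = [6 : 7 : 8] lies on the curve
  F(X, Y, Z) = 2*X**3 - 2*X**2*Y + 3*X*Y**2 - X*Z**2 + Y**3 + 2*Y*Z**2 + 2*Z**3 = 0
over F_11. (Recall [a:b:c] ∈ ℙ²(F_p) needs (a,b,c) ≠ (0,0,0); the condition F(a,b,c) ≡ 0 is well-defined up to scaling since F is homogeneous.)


F(6,7,8) ≡ 5 (mod 11); P is NOT on the curve.

Evaluate F(6, 7, 8) term-by-term (mod 11).
  2*X**3 ↦ 2·216·1·1 = 432
  -2*X**2*Y ↦ -2·36·7·1 = -504
  3*X*Y**2 ↦ 3·6·49·1 = 882
  -X*Z**2 ↦ -1·6·1·64 = -384
  Y**3 ↦ 1·1·343·1 = 343
  2*Y*Z**2 ↦ 2·1·7·64 = 896
  2*Z**3 ↦ 2·1·1·512 = 1024
Sum: F(6, 7, 8) = (432) + (-504) + (882) + (-384) + (343) + (896) + (1024) = 2689.
Reducing mod 11: 2689 ≡ 5 (mod 11).
Since F(a, b, c) ≡ 5 ≠ 0 (mod 11), P does NOT lie on the curve.
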